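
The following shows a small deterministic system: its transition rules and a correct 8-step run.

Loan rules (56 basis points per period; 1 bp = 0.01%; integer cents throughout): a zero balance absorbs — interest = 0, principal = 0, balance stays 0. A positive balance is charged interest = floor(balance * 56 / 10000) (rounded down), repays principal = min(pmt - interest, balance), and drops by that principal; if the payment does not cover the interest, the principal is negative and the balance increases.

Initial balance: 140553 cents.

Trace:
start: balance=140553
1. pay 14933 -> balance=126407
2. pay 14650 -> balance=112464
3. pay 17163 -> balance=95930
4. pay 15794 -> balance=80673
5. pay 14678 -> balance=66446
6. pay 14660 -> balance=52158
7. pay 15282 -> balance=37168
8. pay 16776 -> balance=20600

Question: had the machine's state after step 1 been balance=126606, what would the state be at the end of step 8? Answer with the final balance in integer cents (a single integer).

20806

state after step 1 := balance=126606
2. pay 14650 -> balance=112664
3. pay 17163 -> balance=96131
4. pay 15794 -> balance=80875
5. pay 14678 -> balance=66649
6. pay 14660 -> balance=52362
7. pay 15282 -> balance=37373
8. pay 16776 -> balance=20806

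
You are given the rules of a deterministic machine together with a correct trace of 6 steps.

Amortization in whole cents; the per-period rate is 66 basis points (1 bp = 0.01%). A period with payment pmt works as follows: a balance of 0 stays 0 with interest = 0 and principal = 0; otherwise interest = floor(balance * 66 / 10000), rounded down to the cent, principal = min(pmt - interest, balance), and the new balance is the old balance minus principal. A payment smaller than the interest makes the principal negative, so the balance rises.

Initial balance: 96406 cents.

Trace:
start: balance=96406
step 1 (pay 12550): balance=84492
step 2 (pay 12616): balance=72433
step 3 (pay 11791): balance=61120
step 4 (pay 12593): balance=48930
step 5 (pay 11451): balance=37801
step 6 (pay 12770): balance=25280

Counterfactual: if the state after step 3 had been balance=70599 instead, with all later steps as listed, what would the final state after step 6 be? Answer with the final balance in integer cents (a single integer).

34947

state after step 3 := balance=70599
step 4 (pay 12593): balance=58471
step 5 (pay 11451): balance=47405
step 6 (pay 12770): balance=34947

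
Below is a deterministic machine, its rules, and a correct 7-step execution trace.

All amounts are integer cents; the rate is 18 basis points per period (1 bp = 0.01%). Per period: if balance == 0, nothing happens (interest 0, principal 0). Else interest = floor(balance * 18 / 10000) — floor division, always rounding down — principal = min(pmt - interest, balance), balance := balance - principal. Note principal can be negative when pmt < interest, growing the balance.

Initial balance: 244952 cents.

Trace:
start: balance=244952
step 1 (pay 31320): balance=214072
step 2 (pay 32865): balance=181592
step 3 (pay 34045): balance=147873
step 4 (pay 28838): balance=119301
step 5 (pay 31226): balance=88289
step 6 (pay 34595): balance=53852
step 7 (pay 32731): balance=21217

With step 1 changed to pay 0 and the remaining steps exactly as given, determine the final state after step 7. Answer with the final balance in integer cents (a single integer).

52877

(re-executing from step 1 with the substitution; state before step 1: balance=244952)
step 1 (pay 0): balance=245392
step 2 (pay 32865): balance=212968
step 3 (pay 34045): balance=179306
step 4 (pay 28838): balance=150790
step 5 (pay 31226): balance=119835
step 6 (pay 34595): balance=85455
step 7 (pay 32731): balance=52877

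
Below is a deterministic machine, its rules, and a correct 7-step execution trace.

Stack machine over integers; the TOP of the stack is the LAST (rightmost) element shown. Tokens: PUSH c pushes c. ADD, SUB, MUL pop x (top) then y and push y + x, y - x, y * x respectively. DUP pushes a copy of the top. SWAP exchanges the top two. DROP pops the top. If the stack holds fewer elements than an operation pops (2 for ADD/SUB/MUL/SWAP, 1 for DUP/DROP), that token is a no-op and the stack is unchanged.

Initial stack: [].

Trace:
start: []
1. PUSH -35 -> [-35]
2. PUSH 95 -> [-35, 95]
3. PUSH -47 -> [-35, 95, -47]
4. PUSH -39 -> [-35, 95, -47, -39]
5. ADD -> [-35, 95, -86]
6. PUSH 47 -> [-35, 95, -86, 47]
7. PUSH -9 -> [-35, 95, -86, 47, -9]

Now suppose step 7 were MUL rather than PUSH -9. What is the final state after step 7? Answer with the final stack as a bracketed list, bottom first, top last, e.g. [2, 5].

(re-executing from step 7 with the substitution; state before step 7: [-35, 95, -86, 47])
7. MUL -> [-35, 95, -4042]

[-35, 95, -4042]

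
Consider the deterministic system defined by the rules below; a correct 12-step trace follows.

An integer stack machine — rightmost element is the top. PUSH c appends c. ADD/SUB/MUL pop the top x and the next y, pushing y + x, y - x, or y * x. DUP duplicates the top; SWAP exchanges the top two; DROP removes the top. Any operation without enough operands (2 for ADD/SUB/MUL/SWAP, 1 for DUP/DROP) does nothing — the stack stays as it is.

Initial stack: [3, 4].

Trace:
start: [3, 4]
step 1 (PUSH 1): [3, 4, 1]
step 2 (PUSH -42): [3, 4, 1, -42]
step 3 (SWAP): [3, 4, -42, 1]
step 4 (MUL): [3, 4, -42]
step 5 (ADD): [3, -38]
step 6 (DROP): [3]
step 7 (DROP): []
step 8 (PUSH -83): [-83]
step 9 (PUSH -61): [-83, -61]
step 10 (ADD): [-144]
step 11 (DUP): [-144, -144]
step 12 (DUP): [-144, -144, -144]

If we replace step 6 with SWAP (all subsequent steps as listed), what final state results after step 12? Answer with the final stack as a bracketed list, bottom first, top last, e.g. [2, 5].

[-38, -144, -144, -144]

(re-executing from step 6 with the substitution; state before step 6: [3, -38])
step 6 (SWAP): [-38, 3]
step 7 (DROP): [-38]
step 8 (PUSH -83): [-38, -83]
step 9 (PUSH -61): [-38, -83, -61]
step 10 (ADD): [-38, -144]
step 11 (DUP): [-38, -144, -144]
step 12 (DUP): [-38, -144, -144, -144]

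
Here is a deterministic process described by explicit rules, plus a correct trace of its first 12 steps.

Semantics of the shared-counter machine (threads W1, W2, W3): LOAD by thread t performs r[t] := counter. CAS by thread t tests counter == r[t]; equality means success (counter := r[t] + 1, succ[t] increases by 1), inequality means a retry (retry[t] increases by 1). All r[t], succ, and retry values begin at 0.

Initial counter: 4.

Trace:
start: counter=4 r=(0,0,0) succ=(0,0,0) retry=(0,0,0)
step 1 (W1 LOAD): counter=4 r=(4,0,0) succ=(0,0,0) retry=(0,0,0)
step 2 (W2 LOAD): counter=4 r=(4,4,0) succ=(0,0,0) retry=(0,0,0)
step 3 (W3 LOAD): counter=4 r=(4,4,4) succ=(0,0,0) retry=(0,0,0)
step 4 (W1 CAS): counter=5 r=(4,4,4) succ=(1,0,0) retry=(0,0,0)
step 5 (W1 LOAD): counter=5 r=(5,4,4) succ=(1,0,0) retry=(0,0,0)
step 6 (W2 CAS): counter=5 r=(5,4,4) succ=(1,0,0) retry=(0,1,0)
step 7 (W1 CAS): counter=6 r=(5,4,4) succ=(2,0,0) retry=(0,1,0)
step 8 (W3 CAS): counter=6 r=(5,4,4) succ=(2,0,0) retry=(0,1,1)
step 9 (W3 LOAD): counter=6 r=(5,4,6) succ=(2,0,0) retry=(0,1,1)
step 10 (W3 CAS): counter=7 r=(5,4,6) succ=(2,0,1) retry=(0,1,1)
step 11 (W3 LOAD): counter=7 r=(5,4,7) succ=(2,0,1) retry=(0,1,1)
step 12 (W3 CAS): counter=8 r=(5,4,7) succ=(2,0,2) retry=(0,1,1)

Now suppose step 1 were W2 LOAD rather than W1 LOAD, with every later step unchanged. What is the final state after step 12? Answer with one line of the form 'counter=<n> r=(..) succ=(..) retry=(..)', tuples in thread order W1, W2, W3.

counter=7 r=(4,4,6) succ=(0,1,2) retry=(2,0,1)

(re-executing from step 1 with the substitution; state before step 1: counter=4 r=(0,0,0) succ=(0,0,0) retry=(0,0,0))
step 1 (W2 LOAD): counter=4 r=(0,4,0) succ=(0,0,0) retry=(0,0,0)
step 2 (W2 LOAD): counter=4 r=(0,4,0) succ=(0,0,0) retry=(0,0,0)
step 3 (W3 LOAD): counter=4 r=(0,4,4) succ=(0,0,0) retry=(0,0,0)
step 4 (W1 CAS): counter=4 r=(0,4,4) succ=(0,0,0) retry=(1,0,0)
step 5 (W1 LOAD): counter=4 r=(4,4,4) succ=(0,0,0) retry=(1,0,0)
step 6 (W2 CAS): counter=5 r=(4,4,4) succ=(0,1,0) retry=(1,0,0)
step 7 (W1 CAS): counter=5 r=(4,4,4) succ=(0,1,0) retry=(2,0,0)
step 8 (W3 CAS): counter=5 r=(4,4,4) succ=(0,1,0) retry=(2,0,1)
step 9 (W3 LOAD): counter=5 r=(4,4,5) succ=(0,1,0) retry=(2,0,1)
step 10 (W3 CAS): counter=6 r=(4,4,5) succ=(0,1,1) retry=(2,0,1)
step 11 (W3 LOAD): counter=6 r=(4,4,6) succ=(0,1,1) retry=(2,0,1)
step 12 (W3 CAS): counter=7 r=(4,4,6) succ=(0,1,2) retry=(2,0,1)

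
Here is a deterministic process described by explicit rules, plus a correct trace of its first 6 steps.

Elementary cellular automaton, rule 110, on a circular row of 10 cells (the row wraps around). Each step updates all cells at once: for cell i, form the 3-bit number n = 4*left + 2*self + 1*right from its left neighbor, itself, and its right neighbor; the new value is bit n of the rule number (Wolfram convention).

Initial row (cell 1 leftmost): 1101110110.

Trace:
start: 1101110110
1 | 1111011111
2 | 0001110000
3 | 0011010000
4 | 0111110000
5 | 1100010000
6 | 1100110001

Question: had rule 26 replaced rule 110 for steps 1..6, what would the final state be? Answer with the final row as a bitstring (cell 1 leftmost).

1010110110

(re-executing steps 1..6 under rule 26; state before step 1: 1101110110)
1 | 1001000100
2 | 0110101011
3 | 0100000010
4 | 1010000101
5 | 0001001001
6 | 1010110110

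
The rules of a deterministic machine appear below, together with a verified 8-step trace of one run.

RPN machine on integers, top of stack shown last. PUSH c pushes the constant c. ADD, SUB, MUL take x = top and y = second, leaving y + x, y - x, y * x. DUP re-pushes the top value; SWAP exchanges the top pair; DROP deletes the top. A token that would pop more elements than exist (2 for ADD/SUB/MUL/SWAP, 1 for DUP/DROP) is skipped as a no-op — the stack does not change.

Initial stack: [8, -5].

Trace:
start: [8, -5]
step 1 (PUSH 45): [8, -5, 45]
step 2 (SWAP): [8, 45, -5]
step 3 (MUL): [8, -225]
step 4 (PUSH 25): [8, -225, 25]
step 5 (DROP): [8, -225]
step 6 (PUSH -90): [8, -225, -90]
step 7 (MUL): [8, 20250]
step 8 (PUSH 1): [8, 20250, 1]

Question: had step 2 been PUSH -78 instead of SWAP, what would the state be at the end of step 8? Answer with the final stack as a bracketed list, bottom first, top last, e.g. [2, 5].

[8, -5, 315900, 1]

(re-executing from step 2 with the substitution; state before step 2: [8, -5, 45])
step 2 (PUSH -78): [8, -5, 45, -78]
step 3 (MUL): [8, -5, -3510]
step 4 (PUSH 25): [8, -5, -3510, 25]
step 5 (DROP): [8, -5, -3510]
step 6 (PUSH -90): [8, -5, -3510, -90]
step 7 (MUL): [8, -5, 315900]
step 8 (PUSH 1): [8, -5, 315900, 1]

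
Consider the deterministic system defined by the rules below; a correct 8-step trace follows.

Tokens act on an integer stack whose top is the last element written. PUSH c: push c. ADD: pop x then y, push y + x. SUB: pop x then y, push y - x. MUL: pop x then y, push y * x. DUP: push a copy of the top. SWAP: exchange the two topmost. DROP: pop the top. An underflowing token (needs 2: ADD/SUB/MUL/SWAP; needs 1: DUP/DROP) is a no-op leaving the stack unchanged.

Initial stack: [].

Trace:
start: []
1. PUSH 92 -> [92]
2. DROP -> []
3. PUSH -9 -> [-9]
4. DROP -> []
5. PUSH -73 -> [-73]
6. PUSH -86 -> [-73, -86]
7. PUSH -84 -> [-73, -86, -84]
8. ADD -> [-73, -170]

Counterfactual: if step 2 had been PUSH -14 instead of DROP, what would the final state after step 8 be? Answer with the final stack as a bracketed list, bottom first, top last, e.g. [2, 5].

[92, -14, -73, -170]

(re-executing from step 2 with the substitution; state before step 2: [92])
2. PUSH -14 -> [92, -14]
3. PUSH -9 -> [92, -14, -9]
4. DROP -> [92, -14]
5. PUSH -73 -> [92, -14, -73]
6. PUSH -86 -> [92, -14, -73, -86]
7. PUSH -84 -> [92, -14, -73, -86, -84]
8. ADD -> [92, -14, -73, -170]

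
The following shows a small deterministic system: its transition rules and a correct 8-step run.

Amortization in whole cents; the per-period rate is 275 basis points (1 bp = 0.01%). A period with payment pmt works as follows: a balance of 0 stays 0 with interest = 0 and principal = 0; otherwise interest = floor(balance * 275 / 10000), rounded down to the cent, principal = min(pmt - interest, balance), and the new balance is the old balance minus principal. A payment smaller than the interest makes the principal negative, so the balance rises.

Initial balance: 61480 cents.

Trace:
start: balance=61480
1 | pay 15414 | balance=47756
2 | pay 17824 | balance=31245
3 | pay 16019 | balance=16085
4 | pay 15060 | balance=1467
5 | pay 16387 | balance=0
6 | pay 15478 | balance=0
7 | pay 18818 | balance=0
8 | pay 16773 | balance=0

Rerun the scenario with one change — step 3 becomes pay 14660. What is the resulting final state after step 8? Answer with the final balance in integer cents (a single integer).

(re-executing from step 3 with the substitution; state before step 3: balance=31245)
3 | pay 14660 | balance=17444
4 | pay 15060 | balance=2863
5 | pay 16387 | balance=0
6 | pay 15478 | balance=0
7 | pay 18818 | balance=0
8 | pay 16773 | balance=0

0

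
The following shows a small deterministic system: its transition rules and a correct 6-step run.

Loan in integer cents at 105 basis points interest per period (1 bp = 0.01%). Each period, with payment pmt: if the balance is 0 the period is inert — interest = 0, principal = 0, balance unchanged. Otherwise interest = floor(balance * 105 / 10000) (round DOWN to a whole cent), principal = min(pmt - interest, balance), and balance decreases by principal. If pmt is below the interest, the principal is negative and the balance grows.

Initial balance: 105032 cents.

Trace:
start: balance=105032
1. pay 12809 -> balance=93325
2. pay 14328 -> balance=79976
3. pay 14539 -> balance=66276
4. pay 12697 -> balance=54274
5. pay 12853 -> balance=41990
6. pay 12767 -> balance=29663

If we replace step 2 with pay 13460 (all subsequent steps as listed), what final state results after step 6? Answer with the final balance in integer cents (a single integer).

(re-executing from step 2 with the substitution; state before step 2: balance=93325)
2. pay 13460 -> balance=80844
3. pay 14539 -> balance=67153
4. pay 12697 -> balance=55161
5. pay 12853 -> balance=42887
6. pay 12767 -> balance=30570

30570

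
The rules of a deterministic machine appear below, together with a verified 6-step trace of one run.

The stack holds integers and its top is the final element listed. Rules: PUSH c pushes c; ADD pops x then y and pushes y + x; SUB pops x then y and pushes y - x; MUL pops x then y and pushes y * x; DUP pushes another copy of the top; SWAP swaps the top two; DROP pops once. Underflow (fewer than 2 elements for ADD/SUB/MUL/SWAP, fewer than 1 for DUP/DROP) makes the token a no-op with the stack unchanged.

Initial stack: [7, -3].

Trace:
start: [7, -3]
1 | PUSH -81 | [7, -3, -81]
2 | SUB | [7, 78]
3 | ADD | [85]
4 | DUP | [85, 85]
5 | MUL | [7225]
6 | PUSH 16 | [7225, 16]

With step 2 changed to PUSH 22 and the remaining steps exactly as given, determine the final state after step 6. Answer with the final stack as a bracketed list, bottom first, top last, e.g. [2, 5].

[7, -3, 3481, 16]

(re-executing from step 2 with the substitution; state before step 2: [7, -3, -81])
2 | PUSH 22 | [7, -3, -81, 22]
3 | ADD | [7, -3, -59]
4 | DUP | [7, -3, -59, -59]
5 | MUL | [7, -3, 3481]
6 | PUSH 16 | [7, -3, 3481, 16]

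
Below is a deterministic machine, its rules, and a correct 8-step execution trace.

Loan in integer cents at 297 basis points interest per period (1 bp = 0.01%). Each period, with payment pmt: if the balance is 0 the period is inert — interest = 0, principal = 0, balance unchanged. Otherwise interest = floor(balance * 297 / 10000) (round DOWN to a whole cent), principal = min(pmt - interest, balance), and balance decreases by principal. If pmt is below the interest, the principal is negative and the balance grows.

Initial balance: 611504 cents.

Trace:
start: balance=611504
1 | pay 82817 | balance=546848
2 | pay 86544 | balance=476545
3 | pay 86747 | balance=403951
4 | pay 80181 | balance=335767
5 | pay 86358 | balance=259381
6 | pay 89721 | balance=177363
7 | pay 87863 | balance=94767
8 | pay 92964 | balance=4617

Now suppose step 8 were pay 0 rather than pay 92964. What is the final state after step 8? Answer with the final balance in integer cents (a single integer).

(re-executing from step 8 with the substitution; state before step 8: balance=94767)
8 | pay 0 | balance=97581

97581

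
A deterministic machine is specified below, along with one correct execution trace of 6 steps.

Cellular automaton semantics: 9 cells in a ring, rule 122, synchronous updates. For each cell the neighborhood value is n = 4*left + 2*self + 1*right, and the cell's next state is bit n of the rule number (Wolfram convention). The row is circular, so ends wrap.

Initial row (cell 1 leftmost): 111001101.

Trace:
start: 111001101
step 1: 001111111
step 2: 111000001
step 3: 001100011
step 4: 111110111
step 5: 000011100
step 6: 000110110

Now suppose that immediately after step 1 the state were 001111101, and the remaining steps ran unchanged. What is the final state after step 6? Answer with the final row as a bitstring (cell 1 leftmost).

110011111

state after step 1 := 001111101
step 2: 111000110
step 3: 101101111
step 4: 111111000
step 5: 100001101
step 6: 110011111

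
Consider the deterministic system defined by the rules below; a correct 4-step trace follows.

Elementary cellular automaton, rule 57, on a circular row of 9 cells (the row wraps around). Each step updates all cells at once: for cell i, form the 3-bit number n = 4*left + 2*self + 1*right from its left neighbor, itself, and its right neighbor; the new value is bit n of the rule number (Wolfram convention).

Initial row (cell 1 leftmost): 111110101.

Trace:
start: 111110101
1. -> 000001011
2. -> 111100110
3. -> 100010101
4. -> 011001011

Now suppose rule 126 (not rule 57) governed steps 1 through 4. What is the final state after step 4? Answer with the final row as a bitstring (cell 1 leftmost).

(re-executing steps 1..4 under rule 126; state before step 1: 111110101)
1. -> 000011111
2. -> 100110001
3. -> 111111011
4. -> 000001110

000001110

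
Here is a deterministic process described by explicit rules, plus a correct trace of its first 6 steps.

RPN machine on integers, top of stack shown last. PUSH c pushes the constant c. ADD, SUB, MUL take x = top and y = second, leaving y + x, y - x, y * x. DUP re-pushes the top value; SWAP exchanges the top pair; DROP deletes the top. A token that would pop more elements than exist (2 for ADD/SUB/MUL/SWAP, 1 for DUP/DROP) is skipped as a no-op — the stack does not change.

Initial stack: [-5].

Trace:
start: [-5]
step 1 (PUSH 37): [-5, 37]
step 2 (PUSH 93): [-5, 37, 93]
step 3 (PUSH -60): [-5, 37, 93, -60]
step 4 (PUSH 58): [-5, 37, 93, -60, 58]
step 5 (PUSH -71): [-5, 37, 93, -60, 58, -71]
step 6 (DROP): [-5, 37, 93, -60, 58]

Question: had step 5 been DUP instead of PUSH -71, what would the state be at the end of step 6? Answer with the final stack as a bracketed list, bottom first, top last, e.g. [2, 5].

(re-executing from step 5 with the substitution; state before step 5: [-5, 37, 93, -60, 58])
step 5 (DUP): [-5, 37, 93, -60, 58, 58]
step 6 (DROP): [-5, 37, 93, -60, 58]

[-5, 37, 93, -60, 58]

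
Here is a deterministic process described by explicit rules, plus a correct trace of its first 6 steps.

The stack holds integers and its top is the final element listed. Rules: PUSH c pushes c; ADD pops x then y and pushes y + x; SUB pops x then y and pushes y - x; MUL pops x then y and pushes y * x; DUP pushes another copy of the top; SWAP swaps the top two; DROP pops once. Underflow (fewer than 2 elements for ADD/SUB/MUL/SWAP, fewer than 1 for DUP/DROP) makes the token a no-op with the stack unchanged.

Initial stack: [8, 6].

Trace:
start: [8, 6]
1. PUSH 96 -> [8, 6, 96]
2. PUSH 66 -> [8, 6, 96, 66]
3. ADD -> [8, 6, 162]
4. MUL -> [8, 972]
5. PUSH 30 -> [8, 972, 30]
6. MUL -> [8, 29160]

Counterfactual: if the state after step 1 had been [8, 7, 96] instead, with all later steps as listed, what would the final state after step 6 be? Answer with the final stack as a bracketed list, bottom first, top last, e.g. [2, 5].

state after step 1 := [8, 7, 96]
2. PUSH 66 -> [8, 7, 96, 66]
3. ADD -> [8, 7, 162]
4. MUL -> [8, 1134]
5. PUSH 30 -> [8, 1134, 30]
6. MUL -> [8, 34020]

[8, 34020]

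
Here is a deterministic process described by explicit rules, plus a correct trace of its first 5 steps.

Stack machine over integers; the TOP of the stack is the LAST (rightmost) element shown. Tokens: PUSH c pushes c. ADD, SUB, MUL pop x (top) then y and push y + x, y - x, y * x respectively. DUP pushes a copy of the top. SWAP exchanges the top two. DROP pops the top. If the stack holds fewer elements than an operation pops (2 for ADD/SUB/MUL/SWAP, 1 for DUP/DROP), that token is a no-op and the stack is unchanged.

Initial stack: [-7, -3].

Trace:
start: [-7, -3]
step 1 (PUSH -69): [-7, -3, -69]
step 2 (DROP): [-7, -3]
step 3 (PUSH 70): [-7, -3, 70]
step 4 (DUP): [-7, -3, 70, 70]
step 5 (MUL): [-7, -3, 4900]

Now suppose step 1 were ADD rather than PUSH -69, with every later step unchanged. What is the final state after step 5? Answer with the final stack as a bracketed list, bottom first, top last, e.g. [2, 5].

(re-executing from step 1 with the substitution; state before step 1: [-7, -3])
step 1 (ADD): [-10]
step 2 (DROP): []
step 3 (PUSH 70): [70]
step 4 (DUP): [70, 70]
step 5 (MUL): [4900]

[4900]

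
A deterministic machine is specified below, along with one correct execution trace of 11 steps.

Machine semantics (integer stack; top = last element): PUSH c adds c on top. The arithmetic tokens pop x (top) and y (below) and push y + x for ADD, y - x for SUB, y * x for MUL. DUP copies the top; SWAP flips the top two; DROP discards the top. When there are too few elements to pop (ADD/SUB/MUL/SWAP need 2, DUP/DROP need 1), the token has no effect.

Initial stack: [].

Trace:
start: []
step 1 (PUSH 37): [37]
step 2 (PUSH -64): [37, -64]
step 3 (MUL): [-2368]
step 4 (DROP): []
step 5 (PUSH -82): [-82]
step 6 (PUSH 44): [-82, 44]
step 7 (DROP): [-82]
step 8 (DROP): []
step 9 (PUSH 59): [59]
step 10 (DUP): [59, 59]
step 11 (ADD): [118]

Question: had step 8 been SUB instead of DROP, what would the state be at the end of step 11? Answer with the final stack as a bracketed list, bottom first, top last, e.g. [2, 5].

[-82, 118]

(re-executing from step 8 with the substitution; state before step 8: [-82])
step 8 (SUB): [-82]
step 9 (PUSH 59): [-82, 59]
step 10 (DUP): [-82, 59, 59]
step 11 (ADD): [-82, 118]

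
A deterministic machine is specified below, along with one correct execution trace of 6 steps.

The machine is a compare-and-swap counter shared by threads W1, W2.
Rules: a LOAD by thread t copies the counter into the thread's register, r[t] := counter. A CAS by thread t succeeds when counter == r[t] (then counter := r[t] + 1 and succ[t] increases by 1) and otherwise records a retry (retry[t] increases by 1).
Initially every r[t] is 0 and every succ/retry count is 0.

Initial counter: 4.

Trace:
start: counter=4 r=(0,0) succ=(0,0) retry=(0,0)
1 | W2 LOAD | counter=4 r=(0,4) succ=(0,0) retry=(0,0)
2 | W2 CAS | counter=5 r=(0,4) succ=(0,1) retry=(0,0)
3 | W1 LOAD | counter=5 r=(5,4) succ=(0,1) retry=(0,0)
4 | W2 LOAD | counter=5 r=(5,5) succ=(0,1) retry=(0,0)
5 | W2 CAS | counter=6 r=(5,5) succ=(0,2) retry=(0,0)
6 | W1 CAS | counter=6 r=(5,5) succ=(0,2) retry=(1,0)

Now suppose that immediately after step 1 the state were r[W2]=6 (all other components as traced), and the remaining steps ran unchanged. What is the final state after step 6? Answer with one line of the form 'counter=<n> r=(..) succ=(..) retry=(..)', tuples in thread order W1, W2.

state after step 1 := counter=4 r=(0,6) succ=(0,0) retry=(0,0)
2 | W2 CAS | counter=4 r=(0,6) succ=(0,0) retry=(0,1)
3 | W1 LOAD | counter=4 r=(4,6) succ=(0,0) retry=(0,1)
4 | W2 LOAD | counter=4 r=(4,4) succ=(0,0) retry=(0,1)
5 | W2 CAS | counter=5 r=(4,4) succ=(0,1) retry=(0,1)
6 | W1 CAS | counter=5 r=(4,4) succ=(0,1) retry=(1,1)

counter=5 r=(4,4) succ=(0,1) retry=(1,1)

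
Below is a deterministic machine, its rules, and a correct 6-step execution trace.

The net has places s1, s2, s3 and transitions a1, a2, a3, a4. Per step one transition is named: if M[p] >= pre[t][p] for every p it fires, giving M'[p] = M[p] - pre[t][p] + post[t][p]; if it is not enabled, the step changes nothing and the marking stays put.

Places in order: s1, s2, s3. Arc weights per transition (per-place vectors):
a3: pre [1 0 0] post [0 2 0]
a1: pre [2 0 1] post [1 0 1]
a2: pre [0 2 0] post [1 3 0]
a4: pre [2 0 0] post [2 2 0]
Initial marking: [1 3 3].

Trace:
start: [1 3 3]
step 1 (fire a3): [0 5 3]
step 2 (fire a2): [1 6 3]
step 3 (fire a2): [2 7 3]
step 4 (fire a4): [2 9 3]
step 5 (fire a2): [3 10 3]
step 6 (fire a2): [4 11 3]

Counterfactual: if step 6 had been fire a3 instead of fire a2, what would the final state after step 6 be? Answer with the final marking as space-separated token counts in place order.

(re-executing from step 6 with the substitution; state before step 6: [3 10 3])
step 6 (fire a3): [2 12 3]

2 12 3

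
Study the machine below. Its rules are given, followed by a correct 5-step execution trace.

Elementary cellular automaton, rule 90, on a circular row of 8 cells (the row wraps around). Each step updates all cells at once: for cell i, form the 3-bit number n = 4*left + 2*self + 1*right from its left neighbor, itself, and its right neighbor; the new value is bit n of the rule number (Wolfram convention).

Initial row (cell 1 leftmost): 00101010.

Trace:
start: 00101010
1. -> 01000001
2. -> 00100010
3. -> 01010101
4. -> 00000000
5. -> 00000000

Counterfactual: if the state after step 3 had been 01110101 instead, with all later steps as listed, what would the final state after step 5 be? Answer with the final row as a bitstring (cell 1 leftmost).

state after step 3 := 01110101
4. -> 01010000
5. -> 10001000

10001000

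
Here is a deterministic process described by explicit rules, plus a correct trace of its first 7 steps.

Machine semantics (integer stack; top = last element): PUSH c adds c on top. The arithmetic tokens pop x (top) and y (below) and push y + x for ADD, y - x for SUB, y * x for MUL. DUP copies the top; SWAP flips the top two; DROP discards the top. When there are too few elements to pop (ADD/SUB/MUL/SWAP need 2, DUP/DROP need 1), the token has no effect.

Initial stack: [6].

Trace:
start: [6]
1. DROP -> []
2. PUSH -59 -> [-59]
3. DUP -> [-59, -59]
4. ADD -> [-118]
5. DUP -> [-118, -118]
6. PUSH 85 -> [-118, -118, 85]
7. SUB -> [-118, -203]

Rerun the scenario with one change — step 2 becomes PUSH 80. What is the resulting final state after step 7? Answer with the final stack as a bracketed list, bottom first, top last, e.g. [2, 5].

[160, 75]

(re-executing from step 2 with the substitution; state before step 2: [])
2. PUSH 80 -> [80]
3. DUP -> [80, 80]
4. ADD -> [160]
5. DUP -> [160, 160]
6. PUSH 85 -> [160, 160, 85]
7. SUB -> [160, 75]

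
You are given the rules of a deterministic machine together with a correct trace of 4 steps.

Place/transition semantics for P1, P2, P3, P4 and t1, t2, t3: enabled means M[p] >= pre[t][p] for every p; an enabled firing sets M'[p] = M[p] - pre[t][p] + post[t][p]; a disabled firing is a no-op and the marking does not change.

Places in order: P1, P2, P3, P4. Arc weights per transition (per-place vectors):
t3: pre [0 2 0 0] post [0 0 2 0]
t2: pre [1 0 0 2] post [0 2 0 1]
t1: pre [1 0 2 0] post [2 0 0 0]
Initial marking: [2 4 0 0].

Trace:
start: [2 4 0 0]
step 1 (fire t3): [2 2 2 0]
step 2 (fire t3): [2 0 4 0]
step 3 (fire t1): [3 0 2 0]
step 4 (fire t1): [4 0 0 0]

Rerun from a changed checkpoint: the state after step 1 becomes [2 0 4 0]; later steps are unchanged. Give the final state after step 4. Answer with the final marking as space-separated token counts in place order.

state after step 1 := [2 0 4 0]
step 2 (fire t3): [2 0 4 0]
step 3 (fire t1): [3 0 2 0]
step 4 (fire t1): [4 0 0 0]

4 0 0 0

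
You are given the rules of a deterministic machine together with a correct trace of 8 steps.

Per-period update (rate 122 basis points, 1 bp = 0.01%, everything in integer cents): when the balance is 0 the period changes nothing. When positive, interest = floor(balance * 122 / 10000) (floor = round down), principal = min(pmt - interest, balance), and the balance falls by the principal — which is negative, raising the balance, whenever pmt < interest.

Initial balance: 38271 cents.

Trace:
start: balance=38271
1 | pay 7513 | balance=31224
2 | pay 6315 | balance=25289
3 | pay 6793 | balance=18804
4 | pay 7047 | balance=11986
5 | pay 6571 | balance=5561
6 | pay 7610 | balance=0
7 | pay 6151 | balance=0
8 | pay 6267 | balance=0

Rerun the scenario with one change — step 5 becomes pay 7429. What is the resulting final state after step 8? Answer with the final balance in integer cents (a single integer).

0

(re-executing from step 5 with the substitution; state before step 5: balance=11986)
5 | pay 7429 | balance=4703
6 | pay 7610 | balance=0
7 | pay 6151 | balance=0
8 | pay 6267 | balance=0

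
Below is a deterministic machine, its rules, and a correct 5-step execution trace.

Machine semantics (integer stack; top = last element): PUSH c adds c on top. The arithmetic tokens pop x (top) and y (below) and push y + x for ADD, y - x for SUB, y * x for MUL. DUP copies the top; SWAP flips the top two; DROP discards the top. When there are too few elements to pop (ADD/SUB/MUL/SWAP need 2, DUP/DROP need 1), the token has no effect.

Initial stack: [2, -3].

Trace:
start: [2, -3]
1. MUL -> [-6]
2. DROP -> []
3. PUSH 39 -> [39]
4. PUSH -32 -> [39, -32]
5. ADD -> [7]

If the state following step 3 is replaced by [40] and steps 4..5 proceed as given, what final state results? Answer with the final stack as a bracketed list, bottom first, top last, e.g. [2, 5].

[8]

state after step 3 := [40]
4. PUSH -32 -> [40, -32]
5. ADD -> [8]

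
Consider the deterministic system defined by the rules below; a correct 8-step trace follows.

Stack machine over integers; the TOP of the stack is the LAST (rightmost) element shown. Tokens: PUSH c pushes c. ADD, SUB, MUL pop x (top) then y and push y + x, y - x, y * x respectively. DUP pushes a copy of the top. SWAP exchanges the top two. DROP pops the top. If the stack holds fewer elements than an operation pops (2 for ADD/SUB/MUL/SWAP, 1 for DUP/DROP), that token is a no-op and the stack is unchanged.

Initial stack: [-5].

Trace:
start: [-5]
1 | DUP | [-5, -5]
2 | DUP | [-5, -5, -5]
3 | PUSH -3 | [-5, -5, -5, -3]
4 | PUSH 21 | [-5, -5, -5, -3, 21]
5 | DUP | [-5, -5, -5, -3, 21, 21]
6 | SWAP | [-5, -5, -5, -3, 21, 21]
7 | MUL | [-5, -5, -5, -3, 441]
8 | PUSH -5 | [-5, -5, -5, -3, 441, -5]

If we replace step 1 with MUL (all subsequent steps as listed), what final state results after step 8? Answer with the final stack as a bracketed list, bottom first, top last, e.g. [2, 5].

[-5, -5, -3, 441, -5]

(re-executing from step 1 with the substitution; state before step 1: [-5])
1 | MUL | [-5]
2 | DUP | [-5, -5]
3 | PUSH -3 | [-5, -5, -3]
4 | PUSH 21 | [-5, -5, -3, 21]
5 | DUP | [-5, -5, -3, 21, 21]
6 | SWAP | [-5, -5, -3, 21, 21]
7 | MUL | [-5, -5, -3, 441]
8 | PUSH -5 | [-5, -5, -3, 441, -5]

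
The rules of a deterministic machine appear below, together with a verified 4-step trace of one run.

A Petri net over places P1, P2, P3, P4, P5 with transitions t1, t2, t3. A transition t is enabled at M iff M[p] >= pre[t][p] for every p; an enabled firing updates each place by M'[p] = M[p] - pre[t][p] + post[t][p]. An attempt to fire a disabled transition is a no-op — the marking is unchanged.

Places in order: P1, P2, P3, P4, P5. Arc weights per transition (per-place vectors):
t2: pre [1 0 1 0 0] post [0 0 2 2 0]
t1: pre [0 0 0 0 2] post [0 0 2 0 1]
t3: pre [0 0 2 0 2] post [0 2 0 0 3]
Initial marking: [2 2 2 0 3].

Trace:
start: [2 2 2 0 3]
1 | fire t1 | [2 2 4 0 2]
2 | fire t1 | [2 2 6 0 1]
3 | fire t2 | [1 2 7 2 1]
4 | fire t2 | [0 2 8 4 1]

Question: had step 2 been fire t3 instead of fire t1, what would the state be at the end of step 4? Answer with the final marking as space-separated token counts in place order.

(re-executing from step 2 with the substitution; state before step 2: [2 2 4 0 2])
2 | fire t3 | [2 4 2 0 3]
3 | fire t2 | [1 4 3 2 3]
4 | fire t2 | [0 4 4 4 3]

0 4 4 4 3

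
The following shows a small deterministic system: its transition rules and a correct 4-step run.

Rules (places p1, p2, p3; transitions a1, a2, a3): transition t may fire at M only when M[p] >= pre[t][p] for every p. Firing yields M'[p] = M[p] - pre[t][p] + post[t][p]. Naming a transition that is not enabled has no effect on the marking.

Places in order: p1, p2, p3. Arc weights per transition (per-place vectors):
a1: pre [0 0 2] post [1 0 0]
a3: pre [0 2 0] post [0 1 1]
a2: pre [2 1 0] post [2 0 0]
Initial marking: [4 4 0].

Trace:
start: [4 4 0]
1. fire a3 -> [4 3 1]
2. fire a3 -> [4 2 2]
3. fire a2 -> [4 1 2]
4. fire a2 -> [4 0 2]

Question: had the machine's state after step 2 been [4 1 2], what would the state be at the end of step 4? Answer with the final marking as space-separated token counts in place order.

4 0 2

state after step 2 := [4 1 2]
3. fire a2 -> [4 0 2]
4. fire a2 -> [4 0 2]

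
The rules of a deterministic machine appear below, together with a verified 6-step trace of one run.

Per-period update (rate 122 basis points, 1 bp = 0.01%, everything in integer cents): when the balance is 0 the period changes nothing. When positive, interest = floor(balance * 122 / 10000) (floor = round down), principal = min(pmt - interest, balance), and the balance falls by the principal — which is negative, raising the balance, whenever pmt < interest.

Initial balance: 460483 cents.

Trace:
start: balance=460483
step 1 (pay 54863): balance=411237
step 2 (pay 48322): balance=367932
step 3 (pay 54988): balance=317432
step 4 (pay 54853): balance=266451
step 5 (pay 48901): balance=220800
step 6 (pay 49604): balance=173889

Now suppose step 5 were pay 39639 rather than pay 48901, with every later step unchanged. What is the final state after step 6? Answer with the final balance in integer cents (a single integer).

183264

(re-executing from step 5 with the substitution; state before step 5: balance=266451)
step 5 (pay 39639): balance=230062
step 6 (pay 49604): balance=183264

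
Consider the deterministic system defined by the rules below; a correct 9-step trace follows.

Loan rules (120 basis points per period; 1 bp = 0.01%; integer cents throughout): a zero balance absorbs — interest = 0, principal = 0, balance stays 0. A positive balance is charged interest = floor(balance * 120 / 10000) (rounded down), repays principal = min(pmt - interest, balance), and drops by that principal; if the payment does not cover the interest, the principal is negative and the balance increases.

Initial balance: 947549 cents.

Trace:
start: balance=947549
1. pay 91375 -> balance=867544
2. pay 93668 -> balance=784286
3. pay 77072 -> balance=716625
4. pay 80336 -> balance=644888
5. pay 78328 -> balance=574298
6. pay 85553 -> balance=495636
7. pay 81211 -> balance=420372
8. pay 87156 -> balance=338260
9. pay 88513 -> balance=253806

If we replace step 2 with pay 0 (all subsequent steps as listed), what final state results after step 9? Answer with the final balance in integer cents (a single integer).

(re-executing from step 2 with the substitution; state before step 2: balance=867544)
2. pay 0 -> balance=877954
3. pay 77072 -> balance=811417
4. pay 80336 -> balance=740818
5. pay 78328 -> balance=671379
6. pay 85553 -> balance=593882
7. pay 81211 -> balance=519797
8. pay 87156 -> balance=438878
9. pay 88513 -> balance=355631

355631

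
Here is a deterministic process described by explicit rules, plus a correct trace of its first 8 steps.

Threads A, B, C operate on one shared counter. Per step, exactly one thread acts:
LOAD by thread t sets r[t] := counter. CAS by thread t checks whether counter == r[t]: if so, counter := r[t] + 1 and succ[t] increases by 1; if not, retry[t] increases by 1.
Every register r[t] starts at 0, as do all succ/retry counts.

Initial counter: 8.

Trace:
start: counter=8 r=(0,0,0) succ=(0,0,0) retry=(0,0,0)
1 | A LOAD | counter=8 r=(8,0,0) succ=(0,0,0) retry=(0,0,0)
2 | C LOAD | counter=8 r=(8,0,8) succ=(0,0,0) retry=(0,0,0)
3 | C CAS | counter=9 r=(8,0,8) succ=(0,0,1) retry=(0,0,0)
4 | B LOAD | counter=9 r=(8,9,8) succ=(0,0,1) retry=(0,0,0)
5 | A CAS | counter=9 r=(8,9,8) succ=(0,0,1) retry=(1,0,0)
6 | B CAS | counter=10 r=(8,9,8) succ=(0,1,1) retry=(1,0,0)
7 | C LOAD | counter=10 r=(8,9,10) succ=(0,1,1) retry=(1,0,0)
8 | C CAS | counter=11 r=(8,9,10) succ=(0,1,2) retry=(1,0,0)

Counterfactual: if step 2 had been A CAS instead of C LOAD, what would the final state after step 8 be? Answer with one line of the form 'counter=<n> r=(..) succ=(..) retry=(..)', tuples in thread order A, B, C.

counter=11 r=(8,9,10) succ=(1,1,1) retry=(1,0,1)

(re-executing from step 2 with the substitution; state before step 2: counter=8 r=(8,0,0) succ=(0,0,0) retry=(0,0,0))
2 | A CAS | counter=9 r=(8,0,0) succ=(1,0,0) retry=(0,0,0)
3 | C CAS | counter=9 r=(8,0,0) succ=(1,0,0) retry=(0,0,1)
4 | B LOAD | counter=9 r=(8,9,0) succ=(1,0,0) retry=(0,0,1)
5 | A CAS | counter=9 r=(8,9,0) succ=(1,0,0) retry=(1,0,1)
6 | B CAS | counter=10 r=(8,9,0) succ=(1,1,0) retry=(1,0,1)
7 | C LOAD | counter=10 r=(8,9,10) succ=(1,1,0) retry=(1,0,1)
8 | C CAS | counter=11 r=(8,9,10) succ=(1,1,1) retry=(1,0,1)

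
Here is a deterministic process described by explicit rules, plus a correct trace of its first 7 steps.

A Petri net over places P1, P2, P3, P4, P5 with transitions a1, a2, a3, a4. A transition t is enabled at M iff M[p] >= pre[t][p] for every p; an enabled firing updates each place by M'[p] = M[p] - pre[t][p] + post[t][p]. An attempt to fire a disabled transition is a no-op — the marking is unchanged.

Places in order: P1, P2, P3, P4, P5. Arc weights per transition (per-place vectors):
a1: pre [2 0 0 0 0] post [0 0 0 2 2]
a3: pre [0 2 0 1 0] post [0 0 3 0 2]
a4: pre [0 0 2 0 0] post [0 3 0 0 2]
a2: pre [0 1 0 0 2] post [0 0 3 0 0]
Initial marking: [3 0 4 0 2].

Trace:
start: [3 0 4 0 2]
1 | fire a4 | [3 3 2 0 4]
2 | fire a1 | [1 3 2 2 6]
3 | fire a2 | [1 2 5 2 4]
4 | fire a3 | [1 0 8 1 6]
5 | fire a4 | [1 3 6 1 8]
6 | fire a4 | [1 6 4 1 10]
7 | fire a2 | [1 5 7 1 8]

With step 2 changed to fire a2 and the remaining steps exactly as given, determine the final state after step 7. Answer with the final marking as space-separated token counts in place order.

3 6 7 0 2

(re-executing from step 2 with the substitution; state before step 2: [3 3 2 0 4])
2 | fire a2 | [3 2 5 0 2]
3 | fire a2 | [3 1 8 0 0]
4 | fire a3 | [3 1 8 0 0]
5 | fire a4 | [3 4 6 0 2]
6 | fire a4 | [3 7 4 0 4]
7 | fire a2 | [3 6 7 0 2]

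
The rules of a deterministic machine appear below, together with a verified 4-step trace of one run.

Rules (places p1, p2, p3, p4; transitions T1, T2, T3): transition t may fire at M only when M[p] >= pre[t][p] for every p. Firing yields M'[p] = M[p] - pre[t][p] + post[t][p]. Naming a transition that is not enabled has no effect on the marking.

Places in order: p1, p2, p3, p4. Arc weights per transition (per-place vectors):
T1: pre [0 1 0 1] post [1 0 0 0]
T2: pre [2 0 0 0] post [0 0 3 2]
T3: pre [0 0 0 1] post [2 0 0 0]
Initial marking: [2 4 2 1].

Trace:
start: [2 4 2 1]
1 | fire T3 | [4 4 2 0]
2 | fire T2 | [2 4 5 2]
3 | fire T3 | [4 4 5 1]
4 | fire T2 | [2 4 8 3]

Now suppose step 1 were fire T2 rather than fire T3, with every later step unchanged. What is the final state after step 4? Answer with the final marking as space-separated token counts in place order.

(re-executing from step 1 with the substitution; state before step 1: [2 4 2 1])
1 | fire T2 | [0 4 5 3]
2 | fire T2 | [0 4 5 3]
3 | fire T3 | [2 4 5 2]
4 | fire T2 | [0 4 8 4]

0 4 8 4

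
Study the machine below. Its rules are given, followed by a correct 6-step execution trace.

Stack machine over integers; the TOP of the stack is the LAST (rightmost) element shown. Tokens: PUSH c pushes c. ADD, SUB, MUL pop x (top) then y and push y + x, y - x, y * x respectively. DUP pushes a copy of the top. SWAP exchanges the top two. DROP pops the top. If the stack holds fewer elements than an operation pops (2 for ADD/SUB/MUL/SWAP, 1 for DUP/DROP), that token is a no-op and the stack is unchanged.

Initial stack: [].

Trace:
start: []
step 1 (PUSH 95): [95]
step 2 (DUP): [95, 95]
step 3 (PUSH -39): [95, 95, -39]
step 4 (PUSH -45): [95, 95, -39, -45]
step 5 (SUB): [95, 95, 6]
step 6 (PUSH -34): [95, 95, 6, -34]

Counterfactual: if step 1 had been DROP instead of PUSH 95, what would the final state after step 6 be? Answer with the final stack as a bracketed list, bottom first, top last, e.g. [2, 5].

[6, -34]

(re-executing from step 1 with the substitution; state before step 1: [])
step 1 (DROP): []
step 2 (DUP): []
step 3 (PUSH -39): [-39]
step 4 (PUSH -45): [-39, -45]
step 5 (SUB): [6]
step 6 (PUSH -34): [6, -34]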